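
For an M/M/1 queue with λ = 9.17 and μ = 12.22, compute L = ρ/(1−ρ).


ρ = λ/μ = 9.17/12.22 = 0.7504
L = ρ/(1−ρ) = 0.7504/(1 − 0.7504) = 0.7504/0.2496 = 3.0066

Final: 3.0066


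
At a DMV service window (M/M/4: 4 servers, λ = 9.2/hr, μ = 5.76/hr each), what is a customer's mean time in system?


a = 1.5972; ρ = 0.3993; P₀ = 0.199867
Lq = P₀·a^c·ρ/(c!(1−ρ)²) = 0.05998
Wq = Lq/λ = 0.05998/9.2 = 0.006519 hr
W = Wq + 1/μ = 0.006519 + 0.17361 = 0.18013 hr

Final: 0.18013 hr


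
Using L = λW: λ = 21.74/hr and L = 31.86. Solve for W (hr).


W = L/λ = 31.86/21.74 = 1.4655 hr

Final: 1.4655 hr


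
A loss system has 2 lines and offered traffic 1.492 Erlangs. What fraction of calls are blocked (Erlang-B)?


B(c,a) = (a^c/c!) / Σ_{k=0}^{c} a^k/k!
a^2/2! = 1.113032
Σ terms (k=0..2): 1.00000 + 1.49200 + 1.11303 = 3.605032
B = 1.113032/3.605032 = 0.308744

Final: 0.308744


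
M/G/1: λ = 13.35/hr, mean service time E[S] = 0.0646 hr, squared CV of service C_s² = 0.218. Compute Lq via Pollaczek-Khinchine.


ρ = λ·E[S] = 13.35·0.0646 = 0.8624
Lq = ρ²(1+C_s²)/(2(1−ρ)) = 0.7438·(1+0.218)/(2·0.1376)
= 0.7438·1.2180/0.2752 = 3.29199

Final: 3.29199


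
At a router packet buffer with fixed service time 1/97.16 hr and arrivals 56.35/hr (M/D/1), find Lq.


ρ = 56.35/97.16 = 0.5800
M/D/1: Lq = ρ²/(2(1−ρ)) = 0.3364/(2·0.4200) = 0.40041

Final: 0.40041


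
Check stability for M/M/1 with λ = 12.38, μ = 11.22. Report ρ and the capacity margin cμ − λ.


Total capacity cμ = 1·11.22 = 11.22/hr
ρ = λ/(cμ) = 12.38/11.22 = 1.1034
Stable ⇔ ρ < 1: NO
Spare capacity = cμ − λ = 11.22 − 12.38 = -1.16/hr

Final: ρ = 1.1034; unstable; margin = -1.16/hr


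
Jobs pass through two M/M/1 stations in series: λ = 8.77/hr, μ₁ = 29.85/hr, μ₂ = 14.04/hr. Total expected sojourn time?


Each node sees arrival rate λ = 8.77/hr (tandem ⇒ throughput preserved).
W₁ = 1/(μ₁−λ) = 1/(29.85−8.77) = 0.04744 hr
W₂ = 1/(μ₂−λ) = 1/(14.04−8.77) = 0.18975 hr
W_total = W₁ + W₂ = 0.04744 + 0.18975 = 0.23719 hr

Final: 0.23719 hr


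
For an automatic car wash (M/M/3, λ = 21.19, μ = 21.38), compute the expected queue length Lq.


a = λ/μ = 0.9911; ρ = a/3 = 0.3304
P₀ = 0.367029
Lq = P₀·a^c·ρ / (c!·(1−ρ)²) = 0.367029·0.97358·0.3304/(6·0.44840)
= 0.04388

Final: 0.04388


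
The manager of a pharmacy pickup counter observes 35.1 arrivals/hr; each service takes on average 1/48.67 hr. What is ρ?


ρ = λ/μ = 35.1/48.67 = 0.7212

Final: 0.7212


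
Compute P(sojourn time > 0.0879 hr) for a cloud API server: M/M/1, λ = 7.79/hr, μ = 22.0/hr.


W ~ Exponential(μ−λ) for M/M/1.
μ − λ = 22.0 − 7.79 = 14.2100
P(W > t) = e^{−(μ−λ)t} = e^{−1.2491} = 0.286775

Final: 0.286775


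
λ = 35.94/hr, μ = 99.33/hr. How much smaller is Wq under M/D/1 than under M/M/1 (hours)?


ρ = 35.94/99.33 = 0.3618
Wq(M/M/1) = ρ/(μ−λ) = 0.3618/63.39 = 0.005708 hr
Wq(M/D/1) = ρ/(2(μ−λ)) = 0.002854 hr
Savings = 0.005708 − 0.002854 = 0.002854 hr

Final: 0.002854 hr


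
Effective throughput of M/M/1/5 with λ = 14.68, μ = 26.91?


ρ = 0.5455; P_K = (1−ρ)ρ^5/(1−ρ^6) = 0.022551
λ_eff = λ(1 − P_K) = 14.68·(1 − 0.022551) = 14.68·0.977449 = 14.3489 /hr

Final: 14.3489 /hr


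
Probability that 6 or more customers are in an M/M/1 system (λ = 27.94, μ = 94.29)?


ρ = 27.94/94.29 = 0.2963
P(N ≥ n) = ρ^n = 0.2963^6 = 0.0006770

Final: 0.0006770


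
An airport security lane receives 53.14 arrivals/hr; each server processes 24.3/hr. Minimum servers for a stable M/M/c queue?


Stability requires cμ > λ ⇔ c > λ/μ.
λ/μ = 53.14/24.3 = 2.1868
Minimum integer c = ⌊2.1868⌋ + 1 = 3
Check: 3·24.3 = 72.90 > 53.14, while 2·24.3 = 48.60 ≤ 53.14

Final: 3 servers


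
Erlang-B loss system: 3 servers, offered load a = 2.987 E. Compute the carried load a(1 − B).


B(3,2.987) = 0.344593 (Erlang-B)
Carried load = a(1 − B) = 2.987·(1 − 0.344593) = 2.987·0.655407 = 1.9577 E

Final: 1.9577 Erlangs


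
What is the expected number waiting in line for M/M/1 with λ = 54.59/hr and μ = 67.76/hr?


ρ = 54.59/67.76 = 0.8056
Lq = ρ²/(1−ρ) = 0.6491/0.1944 = 3.3394

Final: 3.3394


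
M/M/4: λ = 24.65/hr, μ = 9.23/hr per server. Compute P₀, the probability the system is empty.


a = λ/μ = 24.65/9.23 = 2.6706; ρ = a/c = 0.6677
Σ_{k=0}^{3} a^k/k! (terms k=0..3) = 1.00000 + 2.67064 + 3.56616 + 3.17464 = 10.41144
Tail: a^4/(4!(1−ρ)) = 50.86990/(24·0.3323) = 6.37774
P₀ = 1/(10.41144 + 6.37774) = 1/16.78918 = 0.059562

Final: 0.059562


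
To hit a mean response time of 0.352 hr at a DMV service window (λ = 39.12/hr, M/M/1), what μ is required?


W = 1/(μ−λ) ⇒ μ − λ = 1/W = 1/0.352 = 2.8409
μ = λ + 1/W = 39.12 + 2.8409 = 41.9609 per hr

Final: 41.9609 /hr


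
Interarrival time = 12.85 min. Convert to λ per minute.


λ = 1/(interarrival time) in consistent units.
1 minute = 1 min, so λ = 1/12.85 = 0.07782 per minute

Final: 0.07782 /min


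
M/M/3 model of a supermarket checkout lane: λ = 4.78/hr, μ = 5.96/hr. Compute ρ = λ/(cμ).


ρ = λ/(cμ) = 4.78/(3·5.96) = 4.78/17.88 = 0.2673

Final: 0.2673


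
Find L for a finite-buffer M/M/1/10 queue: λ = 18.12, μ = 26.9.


ρ = 18.12/26.9 = 0.6736
L = ρ[1 − (K+1)ρ^K + Kρ^(K+1)] / [(1−ρ)(1−ρ^(K+1))]
Numerator: 0.6736·(1 − 11·0.019234 + 10·0.012956) = 0.618363
Denominator: (0.3264)·(0.987044) = 0.322165
L = 0.618363/0.322165 = 1.9194

Final: 1.9194


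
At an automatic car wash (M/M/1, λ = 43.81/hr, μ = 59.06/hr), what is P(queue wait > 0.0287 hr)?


ρ = 43.81/59.06 = 0.7418
P(Wq > t) = ρ·e^{−(μ−λ)t} = 0.7418·e^{−0.4377}
= 0.7418·0.645536 = 0.478851

Final: 0.478851


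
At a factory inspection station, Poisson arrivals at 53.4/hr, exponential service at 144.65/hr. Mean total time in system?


W = 1/(μ−λ) = 1/(144.65 − 53.4) = 1/91.25 = 0.01096 hr

Final: 0.01096 hr


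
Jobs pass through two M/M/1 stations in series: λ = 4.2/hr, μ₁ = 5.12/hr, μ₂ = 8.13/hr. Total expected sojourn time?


Each node sees arrival rate λ = 4.2/hr (tandem ⇒ throughput preserved).
W₁ = 1/(μ₁−λ) = 1/(5.12−4.2) = 1.08696 hr
W₂ = 1/(μ₂−λ) = 1/(8.13−4.2) = 0.25445 hr
W_total = W₁ + W₂ = 1.08696 + 0.25445 = 1.34141 hr

Final: 1.34141 hr


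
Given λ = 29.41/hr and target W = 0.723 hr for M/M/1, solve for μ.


W = 1/(μ−λ) ⇒ μ − λ = 1/W = 1/0.723 = 1.3831
μ = λ + 1/W = 29.41 + 1.3831 = 30.7931 per hr

Final: 30.7931 /hr


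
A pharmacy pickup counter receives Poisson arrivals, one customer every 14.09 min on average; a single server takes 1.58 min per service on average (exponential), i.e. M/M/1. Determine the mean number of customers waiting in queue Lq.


λ = 60/14.09 = 4.2583 /hr
μ = 60/1.58 = 37.9747 /hr
ρ = λ/μ = 4.2583/37.9747 = 0.1121
Lq = ρ²/(1−ρ) = 0.01257/0.8879 = 0.01416

Final: 0.01416


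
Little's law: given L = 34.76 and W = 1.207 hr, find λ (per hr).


λ = L/W = 34.76/1.207 = 28.7987 /hr

Final: 28.7987 /hr


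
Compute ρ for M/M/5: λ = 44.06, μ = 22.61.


ρ = λ/(cμ) = 44.06/(5·22.61) = 44.06/113.05 = 0.3897

Final: 0.3897


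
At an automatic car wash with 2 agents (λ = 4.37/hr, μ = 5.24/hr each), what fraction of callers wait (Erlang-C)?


a = λ/μ = 0.8340; ρ = a/2 = 0.4170
P₀ = 0.411448 (from M/M/c formula)
C(c,a) = [a^c/(c!(1−ρ))]·P₀ = [0.69551/(2·0.5830)]·0.411448
= 0.59647·0.411448 = 0.245417

Final: 0.245417


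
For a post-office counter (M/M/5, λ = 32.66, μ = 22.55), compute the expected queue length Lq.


a = λ/μ = 1.4483; ρ = a/5 = 0.2897
P₀ = 0.234651
Lq = P₀·a^c·ρ / (c!·(1−ρ)²) = 0.234651·6.37306·0.2897/(120·0.50457)
= 0.007154

Final: 0.007154


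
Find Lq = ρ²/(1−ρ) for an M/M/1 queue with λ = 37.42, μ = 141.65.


ρ = 37.42/141.65 = 0.2642
Lq = ρ²/(1−ρ) = 0.06979/0.7358 = 0.09484

Final: 0.09484


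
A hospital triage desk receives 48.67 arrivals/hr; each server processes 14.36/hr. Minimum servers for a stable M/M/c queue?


Stability requires cμ > λ ⇔ c > λ/μ.
λ/μ = 48.67/14.36 = 3.3893
Minimum integer c = ⌊3.3893⌋ + 1 = 4
Check: 4·14.36 = 57.44 > 48.67, while 3·14.36 = 43.08 ≤ 48.67

Final: 4 servers


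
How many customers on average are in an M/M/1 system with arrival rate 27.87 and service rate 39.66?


ρ = λ/μ = 27.87/39.66 = 0.7027
L = ρ/(1−ρ) = 0.7027/(1 − 0.7027) = 0.7027/0.2973 = 2.3639

Final: 2.3639


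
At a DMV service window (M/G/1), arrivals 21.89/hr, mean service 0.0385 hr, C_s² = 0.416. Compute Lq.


ρ = λ·E[S] = 21.89·0.0385 = 0.8428
Lq = ρ²(1+C_s²)/(2(1−ρ)) = 0.7103·(1+0.416)/(2·0.1572)
= 0.7103·1.4160/0.3145 = 3.19814

Final: 3.19814


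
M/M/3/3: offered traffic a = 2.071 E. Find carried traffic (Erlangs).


B(3,2.071) = 0.221094 (Erlang-B)
Carried load = a(1 − B) = 2.071·(1 − 0.221094) = 2.071·0.778906 = 1.6131 E

Final: 1.6131 Erlangs


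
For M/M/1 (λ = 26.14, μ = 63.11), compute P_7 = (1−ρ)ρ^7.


ρ = 26.14/63.11 = 0.4142
P_n = (1−ρ)·ρ^n = (1 − 0.4142)·0.4142^7 = 0.5858·0.002091 = 0.001225

Final: 0.001225


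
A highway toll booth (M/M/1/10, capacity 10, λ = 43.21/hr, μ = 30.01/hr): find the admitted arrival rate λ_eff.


ρ = 1.4399; P_K = (1−ρ)ρ^10/(1−ρ^11) = 0.311127
λ_eff = λ(1 − P_K) = 43.21·(1 − 0.311127) = 43.21·0.688873 = 29.7662 /hr

Final: 29.7662 /hr


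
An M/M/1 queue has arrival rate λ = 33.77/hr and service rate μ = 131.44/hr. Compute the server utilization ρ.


ρ = λ/μ = 33.77/131.44 = 0.2569

Final: 0.2569


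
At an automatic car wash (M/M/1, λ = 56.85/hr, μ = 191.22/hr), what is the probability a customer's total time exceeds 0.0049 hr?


W ~ Exponential(μ−λ) for M/M/1.
μ − λ = 191.22 − 56.85 = 134.3700
P(W > t) = e^{−(μ−λ)t} = e^{−0.6584} = 0.517672

Final: 0.517672


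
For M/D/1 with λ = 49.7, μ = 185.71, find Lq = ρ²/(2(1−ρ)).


ρ = 49.7/185.71 = 0.2676
M/D/1: Lq = ρ²/(2(1−ρ)) = 0.07162/(2·0.7324) = 0.04890

Final: 0.04890


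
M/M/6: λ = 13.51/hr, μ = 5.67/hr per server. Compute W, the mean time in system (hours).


a = 2.3827; ρ = 0.3971; P₀ = 0.091907
Lq = P₀·a^c·ρ/(c!(1−ρ)²) = 0.02552
Wq = Lq/λ = 0.02552/13.51 = 0.001889 hr
W = Wq + 1/μ = 0.001889 + 0.17637 = 0.17826 hr

Final: 0.17826 hr


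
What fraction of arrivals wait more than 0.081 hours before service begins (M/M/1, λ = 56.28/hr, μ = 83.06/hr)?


ρ = 56.28/83.06 = 0.6776
P(Wq > t) = ρ·e^{−(μ−λ)t} = 0.6776·e^{−2.1692}
= 0.6776·0.114271 = 0.077428

Final: 0.077428


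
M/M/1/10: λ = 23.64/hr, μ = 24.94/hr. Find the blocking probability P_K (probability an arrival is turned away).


ρ = λ/μ = 23.64/24.94 = 0.9479
P_K = (1−ρ)ρ^K/(1−ρ^(K+1)) = (0.05213·0.585478)/(1 − 0.554959)
= 0.030518/0.445041 = 0.068574

Final: 0.068574


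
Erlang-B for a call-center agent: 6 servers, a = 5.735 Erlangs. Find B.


B(c,a) = (a^c/c!) / Σ_{k=0}^{c} a^k/k!
a^6/6! = 49.416051
Σ terms (k=0..6): 1.00000 + 5.73500 + 16.44511 + 31.43757 + 45.07362 + 51.69944 + 49.41605 = 200.806801
B = 49.416051/200.806801 = 0.246088

Final: 0.246088


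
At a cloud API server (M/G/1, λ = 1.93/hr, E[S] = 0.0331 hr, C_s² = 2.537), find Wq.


ρ = λ·E[S] = 1.93·0.0331 = 0.06388
E[S²] = E[S]²(1+C_s²) = 0.0331²·(1+2.537) = 0.003875
Wq = λ·E[S²]/(2(1−ρ)) = 1.93·0.003875/(2·0.9361) = 0.003995 hr

Final: 0.003995 hr


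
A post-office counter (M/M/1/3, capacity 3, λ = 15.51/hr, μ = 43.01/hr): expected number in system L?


ρ = 15.51/43.01 = 0.3606
L = ρ[1 − (K+1)ρ^K + Kρ^(K+1)] / [(1−ρ)(1−ρ^(K+1))]
Numerator: 0.3606·(1 − 4·0.046895 + 3·0.016911) = 0.311265
Denominator: (0.6394)·(0.983089) = 0.628574
L = 0.311265/0.628574 = 0.4952

Final: 0.4952


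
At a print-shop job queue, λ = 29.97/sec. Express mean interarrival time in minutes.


Mean interarrival time = 1/λ = 1/29.97 second = 0.03337 second
In minutes: 0.03337 × 0.0166667 = 0.0005561 min

Final: 0.0005561 min


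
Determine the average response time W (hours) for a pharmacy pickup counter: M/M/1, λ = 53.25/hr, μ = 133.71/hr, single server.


W = 1/(μ−λ) = 1/(133.71 − 53.25) = 1/80.46 = 0.01243 hr

Final: 0.01243 hr


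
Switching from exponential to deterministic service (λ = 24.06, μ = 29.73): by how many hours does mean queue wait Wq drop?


ρ = 24.06/29.73 = 0.8093
Wq(M/M/1) = ρ/(μ−λ) = 0.8093/5.67 = 0.14273 hr
Wq(M/D/1) = ρ/(2(μ−λ)) = 0.07137 hr
Savings = 0.14273 − 0.07137 = 0.07137 hr

Final: 0.07137 hr


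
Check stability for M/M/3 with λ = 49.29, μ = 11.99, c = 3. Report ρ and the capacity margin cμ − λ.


Total capacity cμ = 3·11.99 = 35.97/hr
ρ = λ/(cμ) = 49.29/35.97 = 1.3703
Stable ⇔ ρ < 1: NO
Spare capacity = cμ − λ = 35.97 − 49.29 = -13.32/hr

Final: ρ = 1.3703; unstable; margin = -13.32/hr


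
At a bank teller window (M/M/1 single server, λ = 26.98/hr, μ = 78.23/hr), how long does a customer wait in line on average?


ρ = 26.98/78.23 = 0.3449
Wq = ρ/(μ−λ) = 0.3449/(78.23 − 26.98) = 0.3449/51.25 = 0.006729 hr

Final: 0.006729 hr


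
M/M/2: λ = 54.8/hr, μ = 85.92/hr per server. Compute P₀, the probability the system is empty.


a = λ/μ = 54.8/85.92 = 0.6378; ρ = a/c = 0.3189
Σ_{k=0}^{1} a^k/k! (terms k=0..1) = 1.00000 + 0.63780 = 1.63780
Tail: a^2/(2!(1−ρ)) = 0.40679/(2·0.6811) = 0.29863
P₀ = 1/(1.63780 + 0.29863) = 1/1.93643 = 0.516414

Final: 0.516414


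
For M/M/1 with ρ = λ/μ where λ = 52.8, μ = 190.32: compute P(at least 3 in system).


ρ = 52.8/190.32 = 0.2774
P(N ≥ n) = ρ^n = 0.2774^3 = 0.021352

Final: 0.021352


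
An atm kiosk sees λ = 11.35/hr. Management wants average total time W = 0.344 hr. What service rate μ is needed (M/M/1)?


W = 1/(μ−λ) ⇒ μ − λ = 1/W = 1/0.344 = 2.9070
μ = λ + 1/W = 11.35 + 2.9070 = 14.2570 per hr

Final: 14.2570 /hr


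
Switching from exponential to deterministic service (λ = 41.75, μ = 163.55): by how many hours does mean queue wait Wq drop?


ρ = 41.75/163.55 = 0.2553
Wq(M/M/1) = ρ/(μ−λ) = 0.2553/121.80 = 0.002096 hr
Wq(M/D/1) = ρ/(2(μ−λ)) = 0.001048 hr
Savings = 0.002096 − 0.001048 = 0.001048 hr

Final: 0.001048 hr


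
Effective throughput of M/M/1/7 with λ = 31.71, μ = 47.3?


ρ = 0.6704; P_K = (1−ρ)ρ^7/(1−ρ^8) = 0.020913
λ_eff = λ(1 − P_K) = 31.71·(1 − 0.020913) = 31.71·0.979087 = 31.0468 /hr

Final: 31.0468 /hr


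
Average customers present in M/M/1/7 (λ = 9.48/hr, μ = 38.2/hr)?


ρ = 9.48/38.2 = 0.2482
L = ρ[1 − (K+1)ρ^K + Kρ^(K+1)] / [(1−ρ)(1−ρ^(K+1))]
Numerator: 0.2482·(1 − 8·0.00005797 + 7·0.00001439) = 0.248077
Denominator: (0.7518)·(0.999986) = 0.751822
L = 0.248077/0.751822 = 0.3300

Final: 0.3300


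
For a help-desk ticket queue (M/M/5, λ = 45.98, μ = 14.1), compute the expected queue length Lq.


a = λ/μ = 3.2610; ρ = a/5 = 0.6522
P₀ = 0.034596
Lq = P₀·a^c·ρ / (c!·(1−ρ)²) = 0.034596·368.76464·0.6522/(120·0.12097)
= 0.57321

Final: 0.57321


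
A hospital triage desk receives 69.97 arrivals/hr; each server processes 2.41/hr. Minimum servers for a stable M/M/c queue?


Stability requires cμ > λ ⇔ c > λ/μ.
λ/μ = 69.97/2.41 = 29.0332
Minimum integer c = ⌊29.0332⌋ + 1 = 30
Check: 30·2.41 = 72.30 > 69.97, while 29·2.41 = 69.89 ≤ 69.97

Final: 30 servers


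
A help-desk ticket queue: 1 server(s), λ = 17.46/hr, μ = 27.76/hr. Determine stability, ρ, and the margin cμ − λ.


Total capacity cμ = 1·27.76 = 27.76/hr
ρ = λ/(cμ) = 17.46/27.76 = 0.6290
Stable ⇔ ρ < 1: YES
Spare capacity = cμ − λ = 27.76 − 17.46 = 10.30/hr

Final: ρ = 0.6290; stable; margin = 10.30/hr


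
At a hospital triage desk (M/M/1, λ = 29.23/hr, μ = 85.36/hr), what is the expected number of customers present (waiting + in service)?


ρ = λ/μ = 29.23/85.36 = 0.3424
L = ρ/(1−ρ) = 0.3424/(1 − 0.3424) = 0.3424/0.6576 = 0.5208

Final: 0.5208


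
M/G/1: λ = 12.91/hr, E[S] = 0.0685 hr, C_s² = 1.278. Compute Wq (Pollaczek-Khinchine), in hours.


ρ = λ·E[S] = 12.91·0.0685 = 0.8843
E[S²] = E[S]²(1+C_s²) = 0.0685²·(1+1.278) = 0.010689
Wq = λ·E[S²]/(2(1−ρ)) = 12.91·0.010689/(2·0.1157) = 0.59653 hr

Final: 0.59653 hr


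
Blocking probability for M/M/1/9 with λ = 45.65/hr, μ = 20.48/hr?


ρ = λ/μ = 45.65/20.48 = 2.2290
P_K = (1−ρ)ρ^K/(1−ρ^(K+1)) = (-1.2290·1358.305521)/(1 − 3027.668313)
= -1669.362792/-3026.668313 = 0.551551

Final: 0.551551


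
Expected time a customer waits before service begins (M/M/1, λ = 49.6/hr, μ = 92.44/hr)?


ρ = 49.6/92.44 = 0.5366
Wq = ρ/(μ−λ) = 0.5366/(92.44 − 49.6) = 0.5366/42.84 = 0.01252 hr

Final: 0.01252 hr


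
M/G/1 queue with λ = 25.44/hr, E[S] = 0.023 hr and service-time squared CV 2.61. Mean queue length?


ρ = λ·E[S] = 25.44·0.023 = 0.5851
Lq = ρ²(1+C_s²)/(2(1−ρ)) = 0.3424·(1+2.61)/(2·0.4149)
= 0.3424·3.6100/0.8298 = 1.48951

Final: 1.48951


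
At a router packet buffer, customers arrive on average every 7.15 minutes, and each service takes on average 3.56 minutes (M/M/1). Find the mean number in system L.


λ = 60/7.15 = 8.3916 /hr
μ = 60/3.56 = 16.8539 /hr
ρ = λ/μ = 8.3916/16.8539 = 0.4979
L = ρ/(1−ρ) = 0.4979/0.5021 = 0.9916

Final: 0.9916


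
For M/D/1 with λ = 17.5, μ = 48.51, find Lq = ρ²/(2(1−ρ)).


ρ = 17.5/48.51 = 0.3608
M/D/1: Lq = ρ²/(2(1−ρ)) = 0.1301/(2·0.6392) = 0.10179

Final: 0.10179


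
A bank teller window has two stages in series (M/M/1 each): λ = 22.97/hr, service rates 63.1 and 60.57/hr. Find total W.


Each node sees arrival rate λ = 22.97/hr (tandem ⇒ throughput preserved).
W₁ = 1/(μ₁−λ) = 1/(63.1−22.97) = 0.02492 hr
W₂ = 1/(μ₂−λ) = 1/(60.57−22.97) = 0.02660 hr
W_total = W₁ + W₂ = 0.02492 + 0.02660 = 0.05151 hr

Final: 0.05151 hr


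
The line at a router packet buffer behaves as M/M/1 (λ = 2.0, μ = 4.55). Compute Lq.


ρ = 2.0/4.55 = 0.4396
Lq = ρ²/(1−ρ) = 0.1932/0.5604 = 0.3448

Final: 0.3448


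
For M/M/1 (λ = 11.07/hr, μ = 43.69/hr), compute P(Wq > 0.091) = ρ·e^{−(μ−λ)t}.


ρ = 11.07/43.69 = 0.2534
P(Wq > t) = ρ·e^{−(μ−λ)t} = 0.2534·e^{−2.9684}
= 0.2534·0.051384 = 0.013020

Final: 0.013020


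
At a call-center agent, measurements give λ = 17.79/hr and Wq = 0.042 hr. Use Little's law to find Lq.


Lq = λWq = 17.79·0.042 = 0.7472

Final: 0.7472


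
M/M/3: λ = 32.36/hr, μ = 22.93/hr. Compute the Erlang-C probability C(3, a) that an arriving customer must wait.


a = λ/μ = 1.4113; ρ = a/3 = 0.4704
P₀ = 0.233012 (from M/M/c formula)
C(c,a) = [a^c/(c!(1−ρ))]·P₀ = [2.81069/(6·0.5296)]·0.233012
= 0.88456·0.233012 = 0.206113

Final: 0.206113


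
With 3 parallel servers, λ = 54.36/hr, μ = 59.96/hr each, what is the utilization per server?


ρ = λ/(cμ) = 54.36/(3·59.96) = 54.36/179.88 = 0.3022

Final: 0.3022


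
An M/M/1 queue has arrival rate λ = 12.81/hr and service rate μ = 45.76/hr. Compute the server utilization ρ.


ρ = λ/μ = 12.81/45.76 = 0.2799

Final: 0.2799


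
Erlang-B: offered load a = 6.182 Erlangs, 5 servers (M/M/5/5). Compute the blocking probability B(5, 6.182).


B(c,a) = (a^c/c!) / Σ_{k=0}^{c} a^k/k!
a^5/5! = 75.242594
Σ terms (k=0..5): 1.00000 + 6.18200 + 19.10856 + 39.37638 + 60.85619 + 75.24259 = 201.765723
B = 75.242594/201.765723 = 0.372921

Final: 0.372921


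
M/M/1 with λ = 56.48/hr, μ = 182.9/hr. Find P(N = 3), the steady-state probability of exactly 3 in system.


ρ = 56.48/182.9 = 0.3088
P_n = (1−ρ)·ρ^n = (1 − 0.3088)·0.3088^3 = 0.6912·0.029447 = 0.020354

Final: 0.020354


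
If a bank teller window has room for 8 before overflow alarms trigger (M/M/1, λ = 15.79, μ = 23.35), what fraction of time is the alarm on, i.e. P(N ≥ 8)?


ρ = 15.79/23.35 = 0.6762
P(N ≥ n) = ρ^n = 0.6762^8 = 0.043728

Final: 0.043728


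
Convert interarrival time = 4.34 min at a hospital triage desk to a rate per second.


λ = 1/(interarrival time) in consistent units.
1 second = 0.0166667 min, so λ = 0.0166667/4.34 = 0.003840 per second

Final: 0.003840 /sec


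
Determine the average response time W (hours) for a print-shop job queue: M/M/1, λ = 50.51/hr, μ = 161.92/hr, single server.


W = 1/(μ−λ) = 1/(161.92 − 50.51) = 1/111.41 = 0.008976 hr

Final: 0.008976 hr


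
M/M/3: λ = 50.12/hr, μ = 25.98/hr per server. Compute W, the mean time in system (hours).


a = 1.9292; ρ = 0.6431; P₀ = 0.122812
Lq = P₀·a^c·ρ/(c!(1−ρ)²) = 0.74176
Wq = Lq/λ = 0.74176/50.12 = 0.01480 hr
W = Wq + 1/μ = 0.01480 + 0.03849 = 0.05329 hr

Final: 0.05329 hr


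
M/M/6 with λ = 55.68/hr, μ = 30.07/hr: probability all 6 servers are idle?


a = λ/μ = 55.68/30.07 = 1.8517; ρ = a/c = 0.3086
Σ_{k=0}^{5} a^k/k! (terms k=0..5) = 1.00000 + 1.85168 + 1.71436 + 1.05815 + 0.48984 + 0.18140 = 6.29543
Tail: a^6/(6!(1−ρ)) = 40.30833/(720·0.6914) = 0.08097
P₀ = 1/(6.29543 + 0.08097) = 1/6.37640 = 0.156828

Final: 0.156828


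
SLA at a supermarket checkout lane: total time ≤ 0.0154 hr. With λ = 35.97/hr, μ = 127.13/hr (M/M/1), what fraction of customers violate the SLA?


W ~ Exponential(μ−λ) for M/M/1.
μ − λ = 127.13 − 35.97 = 91.1600
P(W > t) = e^{−(μ−λ)t} = e^{−1.4039} = 0.245646

Final: 0.245646


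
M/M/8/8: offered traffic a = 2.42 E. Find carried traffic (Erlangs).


B(8,2.42) = 0.002597 (Erlang-B)
Carried load = a(1 − B) = 2.42·(1 − 0.002597) = 2.42·0.997403 = 2.4137 E

Final: 2.4137 Erlangs


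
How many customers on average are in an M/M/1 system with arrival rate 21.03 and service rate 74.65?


ρ = λ/μ = 21.03/74.65 = 0.2817
L = ρ/(1−ρ) = 0.2817/(1 − 0.2817) = 0.2817/0.7183 = 0.3922

Final: 0.3922


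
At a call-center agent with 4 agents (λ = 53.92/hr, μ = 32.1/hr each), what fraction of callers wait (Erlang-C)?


a = λ/μ = 1.6798; ρ = a/4 = 0.4199
P₀ = 0.183408 (from M/M/c formula)
C(c,a) = [a^c/(c!(1−ρ))]·P₀ = [7.96122/(24·0.5801)]·0.183408
= 0.57187·0.183408 = 0.104885

Final: 0.104885


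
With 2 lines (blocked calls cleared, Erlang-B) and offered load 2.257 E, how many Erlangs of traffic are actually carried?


B(2,2.257) = 0.438838 (Erlang-B)
Carried load = a(1 − B) = 2.257·(1 − 0.438838) = 2.257·0.561162 = 1.2665 E

Final: 1.2665 Erlangs


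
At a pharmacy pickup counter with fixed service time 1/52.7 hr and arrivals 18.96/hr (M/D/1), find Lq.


ρ = 18.96/52.7 = 0.3598
M/D/1: Lq = ρ²/(2(1−ρ)) = 0.1294/(2·0.6402) = 0.10109

Final: 0.10109


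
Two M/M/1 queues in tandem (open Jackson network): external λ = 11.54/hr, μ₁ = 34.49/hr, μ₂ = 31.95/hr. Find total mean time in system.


Each node sees arrival rate λ = 11.54/hr (tandem ⇒ throughput preserved).
W₁ = 1/(μ₁−λ) = 1/(34.49−11.54) = 0.04357 hr
W₂ = 1/(μ₂−λ) = 1/(31.95−11.54) = 0.04900 hr
W_total = W₁ + W₂ = 0.04357 + 0.04900 = 0.09257 hr

Final: 0.09257 hr


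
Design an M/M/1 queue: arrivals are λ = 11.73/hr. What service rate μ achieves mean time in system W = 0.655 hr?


W = 1/(μ−λ) ⇒ μ − λ = 1/W = 1/0.655 = 1.5267
μ = λ + 1/W = 11.73 + 1.5267 = 13.2567 per hr

Final: 13.2567 /hr


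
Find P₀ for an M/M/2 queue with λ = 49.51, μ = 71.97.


a = λ/μ = 49.51/71.97 = 0.6879; ρ = a/c = 0.3440
Σ_{k=0}^{1} a^k/k! (terms k=0..1) = 1.00000 + 0.68793 = 1.68793
Tail: a^2/(2!(1−ρ)) = 0.47324/(2·0.6560) = 0.36068
P₀ = 1/(1.68793 + 0.36068) = 1/2.04861 = 0.488136

Final: 0.488136


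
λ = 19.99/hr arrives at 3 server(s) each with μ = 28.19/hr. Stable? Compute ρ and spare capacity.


Total capacity cμ = 3·28.19 = 84.57/hr
ρ = λ/(cμ) = 19.99/84.57 = 0.2364
Stable ⇔ ρ < 1: YES
Spare capacity = cμ − λ = 84.57 − 19.99 = 64.58/hr

Final: ρ = 0.2364; stable; margin = 64.58/hr


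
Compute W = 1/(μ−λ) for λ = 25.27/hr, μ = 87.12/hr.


W = 1/(μ−λ) = 1/(87.12 − 25.27) = 1/61.85 = 0.01617 hr

Final: 0.01617 hr


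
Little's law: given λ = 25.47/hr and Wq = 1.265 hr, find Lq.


Lq = λWq = 25.47·1.265 = 32.2195

Final: 32.2195


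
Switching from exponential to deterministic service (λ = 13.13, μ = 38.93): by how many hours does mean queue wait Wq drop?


ρ = 13.13/38.93 = 0.3373
Wq(M/M/1) = ρ/(μ−λ) = 0.3373/25.80 = 0.01307 hr
Wq(M/D/1) = ρ/(2(μ−λ)) = 0.006536 hr
Savings = 0.01307 − 0.006536 = 0.006536 hr

Final: 0.006536 hr


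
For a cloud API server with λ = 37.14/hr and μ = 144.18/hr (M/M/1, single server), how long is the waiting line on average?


ρ = 37.14/144.18 = 0.2576
Lq = ρ²/(1−ρ) = 0.06636/0.7424 = 0.08938

Final: 0.08938


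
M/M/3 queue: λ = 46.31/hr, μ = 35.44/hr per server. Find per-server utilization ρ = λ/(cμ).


ρ = λ/(cμ) = 46.31/(3·35.44) = 46.31/106.32 = 0.4356

Final: 0.4356


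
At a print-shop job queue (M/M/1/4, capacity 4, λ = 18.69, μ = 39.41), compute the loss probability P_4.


ρ = λ/μ = 18.69/39.41 = 0.4742
P_K = (1−ρ)ρ^K/(1−ρ^(K+1)) = (0.5258·0.050584)/(1 − 0.023989)
= 0.026595/0.976011 = 0.027248

Final: 0.027248


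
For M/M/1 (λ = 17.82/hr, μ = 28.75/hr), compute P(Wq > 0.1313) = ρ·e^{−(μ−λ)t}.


ρ = 17.82/28.75 = 0.6198
P(Wq > t) = ρ·e^{−(μ−λ)t} = 0.6198·e^{−1.4351}
= 0.6198·0.238089 = 0.147574

Final: 0.147574


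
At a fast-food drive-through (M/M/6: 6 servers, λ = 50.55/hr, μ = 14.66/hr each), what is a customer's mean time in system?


a = 3.4482; ρ = 0.5747; P₀ = 0.030612
Lq = P₀·a^c·ρ/(c!(1−ρ)²) = 0.22704
Wq = Lq/λ = 0.22704/50.55 = 0.004491 hr
W = Wq + 1/μ = 0.004491 + 0.06821 = 0.07270 hr

Final: 0.07270 hr


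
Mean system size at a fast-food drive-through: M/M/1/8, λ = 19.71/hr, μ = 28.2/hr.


ρ = 19.71/28.2 = 0.6989
L = ρ[1 − (K+1)ρ^K + Kρ^(K+1)] / [(1−ρ)(1−ρ^(K+1))]
Numerator: 0.6989·(1 − 9·0.056951 + 8·0.039805) = 0.563260
Denominator: (0.3011)·(0.960195) = 0.289080
L = 0.563260/0.289080 = 1.9485

Final: 1.9485


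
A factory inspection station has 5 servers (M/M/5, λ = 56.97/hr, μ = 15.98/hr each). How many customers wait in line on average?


a = λ/μ = 3.5651; ρ = a/5 = 0.7130
P₀ = 0.023852
Lq = P₀·a^c·ρ / (c!·(1−ρ)²) = 0.023852·575.90019·0.7130/(120·0.08236)
= 0.99100

Final: 0.99100


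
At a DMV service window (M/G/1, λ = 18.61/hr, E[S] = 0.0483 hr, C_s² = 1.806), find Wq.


ρ = λ·E[S] = 18.61·0.0483 = 0.8989
E[S²] = E[S]²(1+C_s²) = 0.0483²·(1+1.806) = 0.006546
Wq = λ·E[S²]/(2(1−ρ)) = 18.61·0.006546/(2·0.1011) = 0.60227 hr

Final: 0.60227 hr


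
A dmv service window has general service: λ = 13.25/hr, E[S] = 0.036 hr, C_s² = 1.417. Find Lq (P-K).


ρ = λ·E[S] = 13.25·0.036 = 0.4770
Lq = ρ²(1+C_s²)/(2(1−ρ)) = 0.2275·(1+1.417)/(2·0.5230)
= 0.2275·2.4170/1.0460 = 0.52575

Final: 0.52575


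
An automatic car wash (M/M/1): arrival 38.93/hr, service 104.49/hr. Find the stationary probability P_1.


ρ = 38.93/104.49 = 0.3726
P_n = (1−ρ)·ρ^n = (1 − 0.3726)·0.3726^1 = 0.6274·0.372572 = 0.233762

Final: 0.233762


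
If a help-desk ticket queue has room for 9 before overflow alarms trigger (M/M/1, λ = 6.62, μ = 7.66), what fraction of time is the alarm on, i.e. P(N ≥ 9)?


ρ = 6.62/7.66 = 0.8642
P(N ≥ n) = ρ^n = 0.8642^9 = 0.268945

Final: 0.268945


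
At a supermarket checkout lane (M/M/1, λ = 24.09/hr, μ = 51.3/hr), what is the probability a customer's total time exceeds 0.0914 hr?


W ~ Exponential(μ−λ) for M/M/1.
μ − λ = 51.3 − 24.09 = 27.2100
P(W > t) = e^{−(μ−λ)t} = e^{−2.4870} = 0.083160

Final: 0.083160


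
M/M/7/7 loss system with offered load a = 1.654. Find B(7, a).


B(c,a) = (a^c/c!) / Σ_{k=0}^{c} a^k/k!
a^7/7! = 0.006719
Σ terms (k=0..7): 1.00000 + 1.65400 + 1.36786 + 0.75415 + 0.31184 + 0.10316 + 0.02844 + 0.006719 = 5.226155
B = 0.006719/5.226155 = 0.001286

Final: 0.001286


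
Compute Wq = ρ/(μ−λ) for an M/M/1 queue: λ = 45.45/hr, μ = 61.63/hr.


ρ = 45.45/61.63 = 0.7375
Wq = ρ/(μ−λ) = 0.7375/(61.63 − 45.45) = 0.7375/16.18 = 0.04558 hr

Final: 0.04558 hr


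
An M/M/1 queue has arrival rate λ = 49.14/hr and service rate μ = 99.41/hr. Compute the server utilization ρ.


ρ = λ/μ = 49.14/99.41 = 0.4943

Final: 0.4943


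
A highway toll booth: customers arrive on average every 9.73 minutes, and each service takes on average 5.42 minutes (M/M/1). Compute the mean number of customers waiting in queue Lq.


λ = 60/9.73 = 6.1665 /hr
μ = 60/5.42 = 11.0701 /hr
ρ = λ/μ = 6.1665/11.0701 = 0.5570
Lq = ρ²/(1−ρ) = 0.3103/0.4430 = 0.7005

Final: 0.7005


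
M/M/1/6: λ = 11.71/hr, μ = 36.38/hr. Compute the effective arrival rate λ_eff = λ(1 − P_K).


ρ = 0.3219; P_K = (1−ρ)ρ^6/(1−ρ^7) = 0.0007544
λ_eff = λ(1 − P_K) = 11.71·(1 − 0.0007544) = 11.71·0.999246 = 11.7012 /hr

Final: 11.7012 /hr


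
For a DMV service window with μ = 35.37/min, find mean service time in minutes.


Mean service time = 1/μ = 1/35.37 minute = 0.02827 minute
In minutes: 0.02827 × 1 = 0.02827 min

Final: 0.02827 min


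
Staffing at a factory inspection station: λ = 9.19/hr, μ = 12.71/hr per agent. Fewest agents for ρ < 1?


Stability requires cμ > λ ⇔ c > λ/μ.
λ/μ = 9.19/12.71 = 0.7231
Minimum integer c = ⌊0.7231⌋ + 1 = 1
Check: 1·12.71 = 12.71 > 9.19, while 0·12.71 = 0.00 ≤ 9.19

Final: 1 servers


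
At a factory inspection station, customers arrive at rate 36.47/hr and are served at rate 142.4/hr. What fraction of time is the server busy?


ρ = λ/μ = 36.47/142.4 = 0.2561

Final: 0.2561


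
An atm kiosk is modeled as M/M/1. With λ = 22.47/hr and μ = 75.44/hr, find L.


ρ = λ/μ = 22.47/75.44 = 0.2979
L = ρ/(1−ρ) = 0.2979/(1 − 0.2979) = 0.2979/0.7021 = 0.4242

Final: 0.4242


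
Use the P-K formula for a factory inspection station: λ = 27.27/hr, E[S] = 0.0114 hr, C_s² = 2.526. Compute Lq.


ρ = λ·E[S] = 27.27·0.0114 = 0.3109
Lq = ρ²(1+C_s²)/(2(1−ρ)) = 0.09665·(1+2.526)/(2·0.6891)
= 0.09665·3.5260/1.3782 = 0.24725

Final: 0.24725


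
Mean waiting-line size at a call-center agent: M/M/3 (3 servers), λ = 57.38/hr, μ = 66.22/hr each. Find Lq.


a = λ/μ = 0.8665; ρ = a/3 = 0.2888
P₀ = 0.417642
Lq = P₀·a^c·ρ / (c!·(1−ρ)²) = 0.417642·0.65060·0.2888/(6·0.50576)
= 0.02586

Final: 0.02586


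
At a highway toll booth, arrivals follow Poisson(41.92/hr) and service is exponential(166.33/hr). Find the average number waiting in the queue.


ρ = 41.92/166.33 = 0.2520
Lq = ρ²/(1−ρ) = 0.06352/0.7480 = 0.08492

Final: 0.08492


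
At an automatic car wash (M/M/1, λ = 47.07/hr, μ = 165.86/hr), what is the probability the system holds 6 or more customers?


ρ = 47.07/165.86 = 0.2838
P(N ≥ n) = ρ^n = 0.2838^6 = 0.0005224

Final: 0.0005224


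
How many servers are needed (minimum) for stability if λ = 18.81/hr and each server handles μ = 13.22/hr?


Stability requires cμ > λ ⇔ c > λ/μ.
λ/μ = 18.81/13.22 = 1.4228
Minimum integer c = ⌊1.4228⌋ + 1 = 2
Check: 2·13.22 = 26.44 > 18.81, while 1·13.22 = 13.22 ≤ 18.81

Final: 2 servers


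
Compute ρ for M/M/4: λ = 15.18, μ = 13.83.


ρ = λ/(cμ) = 15.18/(4·13.83) = 15.18/55.32 = 0.2744

Final: 0.2744


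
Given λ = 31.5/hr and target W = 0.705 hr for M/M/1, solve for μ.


W = 1/(μ−λ) ⇒ μ − λ = 1/W = 1/0.705 = 1.4184
μ = λ + 1/W = 31.5 + 1.4184 = 32.9184 per hr

Final: 32.9184 /hr


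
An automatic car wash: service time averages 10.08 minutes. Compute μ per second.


μ = 1/(service time) in consistent units.
1 second = 0.0166667 min, so μ = 0.0166667/10.08 = 0.001653 per second

Final: 0.001653 /sec


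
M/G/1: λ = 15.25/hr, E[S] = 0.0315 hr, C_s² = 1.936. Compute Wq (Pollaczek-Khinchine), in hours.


ρ = λ·E[S] = 15.25·0.0315 = 0.4804
E[S²] = E[S]²(1+C_s²) = 0.0315²·(1+1.936) = 0.002913
Wq = λ·E[S²]/(2(1−ρ)) = 15.25·0.002913/(2·0.5196) = 0.04275 hr

Final: 0.04275 hr


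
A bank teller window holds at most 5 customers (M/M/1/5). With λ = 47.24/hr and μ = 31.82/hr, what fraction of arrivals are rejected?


ρ = λ/μ = 47.24/31.82 = 1.4846
P_K = (1−ρ)ρ^K/(1−ρ^(K+1)) = (-0.4846·7.211881)/(1 − 10.706765)
= -3.494884/-9.706765 = 0.360046

Final: 0.360046


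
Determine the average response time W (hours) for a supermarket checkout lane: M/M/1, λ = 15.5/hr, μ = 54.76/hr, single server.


W = 1/(μ−λ) = 1/(54.76 − 15.5) = 1/39.26 = 0.02547 hr

Final: 0.02547 hr


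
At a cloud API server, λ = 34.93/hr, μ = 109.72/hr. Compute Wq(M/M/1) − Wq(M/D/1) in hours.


ρ = 34.93/109.72 = 0.3184
Wq(M/M/1) = ρ/(μ−λ) = 0.3184/74.79 = 0.004257 hr
Wq(M/D/1) = ρ/(2(μ−λ)) = 0.002128 hr
Savings = 0.004257 − 0.002128 = 0.002128 hr

Final: 0.002128 hr


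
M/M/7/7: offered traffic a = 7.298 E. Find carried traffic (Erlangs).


B(7,7.298) = 0.267110 (Erlang-B)
Carried load = a(1 − B) = 7.298·(1 − 0.267110) = 7.298·0.732890 = 5.3486 E

Final: 5.3486 Erlangs


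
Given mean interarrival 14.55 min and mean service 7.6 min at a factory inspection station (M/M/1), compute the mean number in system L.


λ = 60/14.55 = 4.1237 /hr
μ = 60/7.6 = 7.8947 /hr
ρ = λ/μ = 4.1237/7.8947 = 0.5223
L = ρ/(1−ρ) = 0.5223/0.4777 = 1.0935

Final: 1.0935


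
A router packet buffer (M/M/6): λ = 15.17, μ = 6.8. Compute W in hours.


a = 2.2309; ρ = 0.3718; P₀ = 0.107126
Lq = P₀·a^c·ρ/(c!(1−ρ)²) = 0.01728
Wq = Lq/λ = 0.01728/15.17 = 0.001139 hr
W = Wq + 1/μ = 0.001139 + 0.14706 = 0.14820 hr

Final: 0.14820 hr


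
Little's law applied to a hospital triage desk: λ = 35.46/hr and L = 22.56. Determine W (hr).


W = L/λ = 22.56/35.46 = 0.6362 hr

Final: 0.6362 hr


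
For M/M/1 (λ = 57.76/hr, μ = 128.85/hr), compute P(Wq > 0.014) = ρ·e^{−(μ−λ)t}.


ρ = 57.76/128.85 = 0.4483
P(Wq > t) = ρ·e^{−(μ−λ)t} = 0.4483·e^{−0.9953}
= 0.4483·0.369627 = 0.165694

Final: 0.165694


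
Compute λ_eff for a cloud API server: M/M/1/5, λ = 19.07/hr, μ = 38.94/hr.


ρ = 0.4897; P_K = (1−ρ)ρ^5/(1−ρ^6) = 0.014575
λ_eff = λ(1 − P_K) = 19.07·(1 − 0.014575) = 19.07·0.985425 = 18.7921 /hr

Final: 18.7921 /hr


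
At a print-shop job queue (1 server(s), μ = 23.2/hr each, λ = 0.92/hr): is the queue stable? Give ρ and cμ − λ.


Total capacity cμ = 1·23.2 = 23.20/hr
ρ = λ/(cμ) = 0.92/23.20 = 0.03966
Stable ⇔ ρ < 1: YES
Spare capacity = cμ − λ = 23.20 − 0.92 = 22.28/hr

Final: ρ = 0.03966; stable; margin = 22.28/hr


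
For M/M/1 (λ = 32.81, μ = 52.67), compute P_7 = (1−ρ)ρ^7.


ρ = 32.81/52.67 = 0.6229
P_n = (1−ρ)·ρ^n = (1 − 0.6229)·0.6229^7 = 0.3771·0.036400 = 0.013725

Final: 0.013725


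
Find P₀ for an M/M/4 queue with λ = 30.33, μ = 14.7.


a = λ/μ = 30.33/14.7 = 2.0633; ρ = a/c = 0.5158
Σ_{k=0}^{3} a^k/k! (terms k=0..3) = 1.00000 + 2.06327 + 2.12853 + 1.46391 = 6.65571
Tail: a^4/(4!(1−ρ)) = 18.12259/(24·0.4842) = 1.55955
P₀ = 1/(6.65571 + 1.55955) = 1/8.21525 = 0.121725

Final: 0.121725


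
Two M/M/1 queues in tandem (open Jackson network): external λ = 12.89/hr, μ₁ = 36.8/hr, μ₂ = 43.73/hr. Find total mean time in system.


Each node sees arrival rate λ = 12.89/hr (tandem ⇒ throughput preserved).
W₁ = 1/(μ₁−λ) = 1/(36.8−12.89) = 0.04182 hr
W₂ = 1/(μ₂−λ) = 1/(43.73−12.89) = 0.03243 hr
W_total = W₁ + W₂ = 0.04182 + 0.03243 = 0.07425 hr

Final: 0.07425 hr


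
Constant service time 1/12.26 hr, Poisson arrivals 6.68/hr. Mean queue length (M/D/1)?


ρ = 6.68/12.26 = 0.5449
M/D/1: Lq = ρ²/(2(1−ρ)) = 0.2969/(2·0.4551) = 0.32614

Final: 0.32614


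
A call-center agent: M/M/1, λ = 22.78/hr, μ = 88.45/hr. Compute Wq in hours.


ρ = 22.78/88.45 = 0.2575
Wq = ρ/(μ−λ) = 0.2575/(88.45 − 22.78) = 0.2575/65.67 = 0.003922 hr

Final: 0.003922 hr


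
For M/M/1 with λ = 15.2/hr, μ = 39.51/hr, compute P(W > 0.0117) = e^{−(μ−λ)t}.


W ~ Exponential(μ−λ) for M/M/1.
μ − λ = 39.51 − 15.2 = 24.3100
P(W > t) = e^{−(μ−λ)t} = e^{−0.2844} = 0.752445

Final: 0.752445


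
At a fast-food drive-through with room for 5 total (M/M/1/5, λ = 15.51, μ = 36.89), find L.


ρ = 15.51/36.89 = 0.4204
L = ρ[1 − (K+1)ρ^K + Kρ^(K+1)] / [(1−ρ)(1−ρ^(K+1))]
Numerator: 0.4204·(1 − 6·0.013138 + 5·0.005524) = 0.398909
Denominator: (0.5796)·(0.994476) = 0.576360
L = 0.398909/0.576360 = 0.6921

Final: 0.6921


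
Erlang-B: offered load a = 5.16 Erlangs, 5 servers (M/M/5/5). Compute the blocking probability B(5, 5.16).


B(c,a) = (a^c/c!) / Σ_{k=0}^{c} a^k/k!
a^5/5! = 30.483671
Σ terms (k=0..5): 1.00000 + 5.16000 + 13.31280 + 22.89802 + 29.53844 + 30.48367 = 102.392927
B = 30.483671/102.392927 = 0.297713

Final: 0.297713


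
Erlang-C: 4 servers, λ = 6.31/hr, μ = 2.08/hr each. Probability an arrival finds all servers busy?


a = λ/μ = 3.0337; ρ = a/4 = 0.7584
P₀ = 0.035847 (from M/M/c formula)
C(c,a) = [a^c/(c!(1−ρ))]·P₀ = [84.69623/(24·0.2416)]·0.035847
= 14.60764·0.035847 = 0.523647

Final: 0.523647


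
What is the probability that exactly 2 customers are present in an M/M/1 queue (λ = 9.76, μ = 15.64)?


ρ = 9.76/15.64 = 0.6240
P_n = (1−ρ)·ρ^n = (1 − 0.6240)·0.6240^2 = 0.3760·0.389427 = 0.146409

Final: 0.146409


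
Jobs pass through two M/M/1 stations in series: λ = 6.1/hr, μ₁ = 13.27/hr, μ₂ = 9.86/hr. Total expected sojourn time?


Each node sees arrival rate λ = 6.1/hr (tandem ⇒ throughput preserved).
W₁ = 1/(μ₁−λ) = 1/(13.27−6.1) = 0.13947 hr
W₂ = 1/(μ₂−λ) = 1/(9.86−6.1) = 0.26596 hr
W_total = W₁ + W₂ = 0.13947 + 0.26596 = 0.40543 hr

Final: 0.40543 hr


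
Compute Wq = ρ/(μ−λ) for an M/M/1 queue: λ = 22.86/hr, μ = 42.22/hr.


ρ = 22.86/42.22 = 0.5414
Wq = ρ/(μ−λ) = 0.5414/(42.22 − 22.86) = 0.5414/19.36 = 0.02797 hr

Final: 0.02797 hr


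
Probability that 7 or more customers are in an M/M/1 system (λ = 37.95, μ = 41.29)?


ρ = 37.95/41.29 = 0.9191
P(N ≥ n) = ρ^n = 0.9191^7 = 0.554075

Final: 0.554075


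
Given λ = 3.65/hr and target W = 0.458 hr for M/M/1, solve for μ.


W = 1/(μ−λ) ⇒ μ − λ = 1/W = 1/0.458 = 2.1834
μ = λ + 1/W = 3.65 + 2.1834 = 5.8334 per hr

Final: 5.8334 /hr


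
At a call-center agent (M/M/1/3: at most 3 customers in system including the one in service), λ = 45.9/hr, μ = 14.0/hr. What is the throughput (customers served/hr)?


ρ = 3.2786; P_K = (1−ρ)ρ^3/(1−ρ^4) = 0.701057
λ_eff = λ(1 − P_K) = 45.9·(1 − 0.701057) = 45.9·0.298943 = 13.7215 /hr

Final: 13.7215 /hr


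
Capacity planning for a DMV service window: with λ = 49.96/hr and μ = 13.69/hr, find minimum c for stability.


Stability requires cμ > λ ⇔ c > λ/μ.
λ/μ = 49.96/13.69 = 3.6494
Minimum integer c = ⌊3.6494⌋ + 1 = 4
Check: 4·13.69 = 54.76 > 49.96, while 3·13.69 = 41.07 ≤ 49.96

Final: 4 servers


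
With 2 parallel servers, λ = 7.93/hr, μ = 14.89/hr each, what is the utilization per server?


ρ = λ/(cμ) = 7.93/(2·14.89) = 7.93/29.78 = 0.2663

Final: 0.2663
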